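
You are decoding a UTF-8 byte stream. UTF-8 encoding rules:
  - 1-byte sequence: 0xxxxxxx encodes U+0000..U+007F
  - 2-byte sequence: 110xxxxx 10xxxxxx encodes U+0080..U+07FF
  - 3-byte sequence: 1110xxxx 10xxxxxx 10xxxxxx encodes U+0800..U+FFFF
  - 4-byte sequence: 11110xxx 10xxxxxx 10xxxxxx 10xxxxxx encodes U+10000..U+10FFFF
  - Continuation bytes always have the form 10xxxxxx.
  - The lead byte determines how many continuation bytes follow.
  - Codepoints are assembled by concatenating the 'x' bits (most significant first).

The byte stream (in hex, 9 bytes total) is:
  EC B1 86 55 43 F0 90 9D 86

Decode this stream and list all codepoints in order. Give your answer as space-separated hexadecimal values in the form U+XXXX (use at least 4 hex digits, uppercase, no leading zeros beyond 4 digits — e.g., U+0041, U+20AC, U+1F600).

Byte[0]=EC: 3-byte lead, need 2 cont bytes. acc=0xC
Byte[1]=B1: continuation. acc=(acc<<6)|0x31=0x331
Byte[2]=86: continuation. acc=(acc<<6)|0x06=0xCC46
Completed: cp=U+CC46 (starts at byte 0)
Byte[3]=55: 1-byte ASCII. cp=U+0055
Byte[4]=43: 1-byte ASCII. cp=U+0043
Byte[5]=F0: 4-byte lead, need 3 cont bytes. acc=0x0
Byte[6]=90: continuation. acc=(acc<<6)|0x10=0x10
Byte[7]=9D: continuation. acc=(acc<<6)|0x1D=0x41D
Byte[8]=86: continuation. acc=(acc<<6)|0x06=0x10746
Completed: cp=U+10746 (starts at byte 5)

Answer: U+CC46 U+0055 U+0043 U+10746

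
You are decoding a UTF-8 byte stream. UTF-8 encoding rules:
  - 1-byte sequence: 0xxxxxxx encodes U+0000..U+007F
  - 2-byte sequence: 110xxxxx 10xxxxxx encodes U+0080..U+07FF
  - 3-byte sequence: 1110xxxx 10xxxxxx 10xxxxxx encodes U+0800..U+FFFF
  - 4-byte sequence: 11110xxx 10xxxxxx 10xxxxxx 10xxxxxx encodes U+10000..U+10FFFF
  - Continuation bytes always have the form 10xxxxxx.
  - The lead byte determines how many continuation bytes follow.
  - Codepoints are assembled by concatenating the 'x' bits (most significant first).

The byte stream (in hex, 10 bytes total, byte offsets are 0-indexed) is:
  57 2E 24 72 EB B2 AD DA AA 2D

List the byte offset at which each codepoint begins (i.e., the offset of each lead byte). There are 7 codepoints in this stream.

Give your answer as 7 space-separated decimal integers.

Answer: 0 1 2 3 4 7 9

Derivation:
Byte[0]=57: 1-byte ASCII. cp=U+0057
Byte[1]=2E: 1-byte ASCII. cp=U+002E
Byte[2]=24: 1-byte ASCII. cp=U+0024
Byte[3]=72: 1-byte ASCII. cp=U+0072
Byte[4]=EB: 3-byte lead, need 2 cont bytes. acc=0xB
Byte[5]=B2: continuation. acc=(acc<<6)|0x32=0x2F2
Byte[6]=AD: continuation. acc=(acc<<6)|0x2D=0xBCAD
Completed: cp=U+BCAD (starts at byte 4)
Byte[7]=DA: 2-byte lead, need 1 cont bytes. acc=0x1A
Byte[8]=AA: continuation. acc=(acc<<6)|0x2A=0x6AA
Completed: cp=U+06AA (starts at byte 7)
Byte[9]=2D: 1-byte ASCII. cp=U+002D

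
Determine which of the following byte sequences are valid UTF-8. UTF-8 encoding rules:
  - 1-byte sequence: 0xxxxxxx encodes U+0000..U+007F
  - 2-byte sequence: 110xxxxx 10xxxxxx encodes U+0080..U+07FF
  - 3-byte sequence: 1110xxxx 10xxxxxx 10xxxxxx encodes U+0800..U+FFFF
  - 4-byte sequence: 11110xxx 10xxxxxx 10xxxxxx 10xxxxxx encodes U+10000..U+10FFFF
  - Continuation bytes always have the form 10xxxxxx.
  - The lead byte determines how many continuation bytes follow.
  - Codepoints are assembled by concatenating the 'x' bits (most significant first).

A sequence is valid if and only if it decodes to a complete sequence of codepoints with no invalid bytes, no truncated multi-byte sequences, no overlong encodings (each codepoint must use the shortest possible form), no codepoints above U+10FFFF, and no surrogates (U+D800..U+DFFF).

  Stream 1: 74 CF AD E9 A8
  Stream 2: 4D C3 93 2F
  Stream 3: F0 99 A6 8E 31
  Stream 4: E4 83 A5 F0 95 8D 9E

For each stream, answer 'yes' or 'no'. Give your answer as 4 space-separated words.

Stream 1: error at byte offset 5. INVALID
Stream 2: decodes cleanly. VALID
Stream 3: decodes cleanly. VALID
Stream 4: decodes cleanly. VALID

Answer: no yes yes yes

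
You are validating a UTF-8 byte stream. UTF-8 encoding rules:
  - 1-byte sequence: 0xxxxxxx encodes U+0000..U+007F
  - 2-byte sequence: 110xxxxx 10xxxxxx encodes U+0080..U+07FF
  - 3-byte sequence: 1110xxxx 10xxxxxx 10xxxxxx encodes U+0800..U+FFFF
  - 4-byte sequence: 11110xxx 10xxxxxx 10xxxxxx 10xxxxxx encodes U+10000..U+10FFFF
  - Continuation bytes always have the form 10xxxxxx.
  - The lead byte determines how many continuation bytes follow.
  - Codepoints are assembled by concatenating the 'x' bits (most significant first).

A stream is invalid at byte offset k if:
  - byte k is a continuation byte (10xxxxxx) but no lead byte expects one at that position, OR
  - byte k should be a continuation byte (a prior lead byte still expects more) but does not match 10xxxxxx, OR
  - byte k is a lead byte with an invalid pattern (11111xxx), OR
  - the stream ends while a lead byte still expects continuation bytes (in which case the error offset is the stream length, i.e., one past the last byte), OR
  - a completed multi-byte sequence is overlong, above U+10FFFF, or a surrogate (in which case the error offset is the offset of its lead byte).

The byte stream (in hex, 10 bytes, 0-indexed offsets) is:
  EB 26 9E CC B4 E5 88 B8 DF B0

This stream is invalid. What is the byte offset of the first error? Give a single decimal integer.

Byte[0]=EB: 3-byte lead, need 2 cont bytes. acc=0xB
Byte[1]=26: expected 10xxxxxx continuation. INVALID

Answer: 1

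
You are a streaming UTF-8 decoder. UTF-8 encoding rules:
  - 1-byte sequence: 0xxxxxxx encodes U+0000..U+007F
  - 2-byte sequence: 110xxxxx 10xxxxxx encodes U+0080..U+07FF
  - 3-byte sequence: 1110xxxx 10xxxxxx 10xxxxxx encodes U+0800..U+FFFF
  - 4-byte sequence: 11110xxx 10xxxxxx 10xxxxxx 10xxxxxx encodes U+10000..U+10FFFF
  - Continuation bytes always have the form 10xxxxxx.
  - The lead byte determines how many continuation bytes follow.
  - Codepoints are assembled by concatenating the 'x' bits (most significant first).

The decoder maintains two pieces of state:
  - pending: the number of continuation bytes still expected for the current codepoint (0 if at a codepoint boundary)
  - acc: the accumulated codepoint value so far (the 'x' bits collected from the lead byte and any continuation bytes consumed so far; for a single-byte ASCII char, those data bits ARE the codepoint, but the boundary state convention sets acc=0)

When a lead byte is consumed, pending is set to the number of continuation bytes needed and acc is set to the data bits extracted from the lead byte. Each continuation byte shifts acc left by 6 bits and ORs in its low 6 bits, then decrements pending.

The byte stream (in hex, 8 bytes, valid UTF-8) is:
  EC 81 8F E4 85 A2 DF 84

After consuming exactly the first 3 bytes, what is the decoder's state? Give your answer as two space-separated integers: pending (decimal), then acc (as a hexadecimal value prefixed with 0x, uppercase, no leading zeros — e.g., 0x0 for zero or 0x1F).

Byte[0]=EC: 3-byte lead. pending=2, acc=0xC
Byte[1]=81: continuation. acc=(acc<<6)|0x01=0x301, pending=1
Byte[2]=8F: continuation. acc=(acc<<6)|0x0F=0xC04F, pending=0

Answer: 0 0xC04F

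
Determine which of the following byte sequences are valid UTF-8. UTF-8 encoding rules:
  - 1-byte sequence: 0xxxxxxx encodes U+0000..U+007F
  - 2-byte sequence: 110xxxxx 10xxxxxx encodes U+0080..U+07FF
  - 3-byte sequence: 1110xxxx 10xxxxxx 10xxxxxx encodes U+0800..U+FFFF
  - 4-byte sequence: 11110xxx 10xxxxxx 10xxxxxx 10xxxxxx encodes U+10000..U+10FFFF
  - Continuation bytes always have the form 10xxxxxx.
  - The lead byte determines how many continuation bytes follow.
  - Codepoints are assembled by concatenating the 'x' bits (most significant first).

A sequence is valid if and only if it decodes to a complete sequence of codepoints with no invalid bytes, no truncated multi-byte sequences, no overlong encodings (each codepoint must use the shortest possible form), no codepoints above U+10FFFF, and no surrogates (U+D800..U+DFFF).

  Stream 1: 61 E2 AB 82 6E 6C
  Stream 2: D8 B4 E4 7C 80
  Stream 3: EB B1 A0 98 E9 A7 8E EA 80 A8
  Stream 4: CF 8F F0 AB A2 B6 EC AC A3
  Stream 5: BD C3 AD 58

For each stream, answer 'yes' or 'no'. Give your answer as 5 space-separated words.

Answer: yes no no yes no

Derivation:
Stream 1: decodes cleanly. VALID
Stream 2: error at byte offset 3. INVALID
Stream 3: error at byte offset 3. INVALID
Stream 4: decodes cleanly. VALID
Stream 5: error at byte offset 0. INVALID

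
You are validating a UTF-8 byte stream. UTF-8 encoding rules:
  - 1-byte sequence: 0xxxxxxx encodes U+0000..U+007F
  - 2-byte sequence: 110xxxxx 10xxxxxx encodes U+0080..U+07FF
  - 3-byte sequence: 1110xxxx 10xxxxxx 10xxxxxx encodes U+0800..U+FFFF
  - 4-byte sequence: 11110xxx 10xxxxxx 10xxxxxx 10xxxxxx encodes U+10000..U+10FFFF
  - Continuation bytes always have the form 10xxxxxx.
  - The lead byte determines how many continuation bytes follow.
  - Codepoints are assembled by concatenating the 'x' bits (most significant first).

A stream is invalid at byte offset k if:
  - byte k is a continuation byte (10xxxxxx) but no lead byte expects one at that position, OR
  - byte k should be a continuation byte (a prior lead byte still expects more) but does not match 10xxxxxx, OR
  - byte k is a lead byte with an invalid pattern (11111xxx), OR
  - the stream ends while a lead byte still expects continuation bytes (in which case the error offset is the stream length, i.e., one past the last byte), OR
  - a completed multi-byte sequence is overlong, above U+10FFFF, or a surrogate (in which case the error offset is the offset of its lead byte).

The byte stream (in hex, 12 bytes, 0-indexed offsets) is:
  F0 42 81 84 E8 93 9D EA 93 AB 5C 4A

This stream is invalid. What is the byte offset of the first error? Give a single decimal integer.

Answer: 1

Derivation:
Byte[0]=F0: 4-byte lead, need 3 cont bytes. acc=0x0
Byte[1]=42: expected 10xxxxxx continuation. INVALID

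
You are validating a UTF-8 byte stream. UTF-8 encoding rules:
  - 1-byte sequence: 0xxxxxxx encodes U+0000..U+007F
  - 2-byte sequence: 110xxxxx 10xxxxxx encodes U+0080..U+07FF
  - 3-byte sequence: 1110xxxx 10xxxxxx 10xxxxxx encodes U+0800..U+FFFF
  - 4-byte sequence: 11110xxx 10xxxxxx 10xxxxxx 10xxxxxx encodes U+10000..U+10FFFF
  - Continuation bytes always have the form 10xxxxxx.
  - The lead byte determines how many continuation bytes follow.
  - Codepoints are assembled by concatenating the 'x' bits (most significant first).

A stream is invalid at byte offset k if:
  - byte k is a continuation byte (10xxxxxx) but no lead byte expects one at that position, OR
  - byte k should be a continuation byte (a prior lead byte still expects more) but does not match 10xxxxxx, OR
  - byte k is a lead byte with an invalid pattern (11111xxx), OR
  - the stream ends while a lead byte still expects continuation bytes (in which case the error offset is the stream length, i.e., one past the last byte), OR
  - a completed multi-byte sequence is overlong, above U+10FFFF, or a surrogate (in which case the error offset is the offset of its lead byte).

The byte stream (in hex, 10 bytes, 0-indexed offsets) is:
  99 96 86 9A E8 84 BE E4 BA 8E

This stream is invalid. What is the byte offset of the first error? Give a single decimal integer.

Byte[0]=99: INVALID lead byte (not 0xxx/110x/1110/11110)

Answer: 0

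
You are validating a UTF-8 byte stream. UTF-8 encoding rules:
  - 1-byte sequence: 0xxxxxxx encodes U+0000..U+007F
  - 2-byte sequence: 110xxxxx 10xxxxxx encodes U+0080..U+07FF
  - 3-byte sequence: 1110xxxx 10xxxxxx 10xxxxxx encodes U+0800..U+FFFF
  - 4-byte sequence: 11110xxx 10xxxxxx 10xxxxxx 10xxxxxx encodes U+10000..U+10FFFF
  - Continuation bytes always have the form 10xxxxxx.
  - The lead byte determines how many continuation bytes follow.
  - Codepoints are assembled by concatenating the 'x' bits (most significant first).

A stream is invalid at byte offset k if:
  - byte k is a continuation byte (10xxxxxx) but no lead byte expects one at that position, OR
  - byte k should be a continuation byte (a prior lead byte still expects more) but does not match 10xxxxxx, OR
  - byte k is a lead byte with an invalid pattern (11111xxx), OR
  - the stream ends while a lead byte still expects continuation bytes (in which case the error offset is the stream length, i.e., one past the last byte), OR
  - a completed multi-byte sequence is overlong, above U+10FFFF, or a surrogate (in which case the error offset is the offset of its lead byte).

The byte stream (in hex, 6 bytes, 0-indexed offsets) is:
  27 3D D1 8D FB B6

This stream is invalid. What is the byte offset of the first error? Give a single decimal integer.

Byte[0]=27: 1-byte ASCII. cp=U+0027
Byte[1]=3D: 1-byte ASCII. cp=U+003D
Byte[2]=D1: 2-byte lead, need 1 cont bytes. acc=0x11
Byte[3]=8D: continuation. acc=(acc<<6)|0x0D=0x44D
Completed: cp=U+044D (starts at byte 2)
Byte[4]=FB: INVALID lead byte (not 0xxx/110x/1110/11110)

Answer: 4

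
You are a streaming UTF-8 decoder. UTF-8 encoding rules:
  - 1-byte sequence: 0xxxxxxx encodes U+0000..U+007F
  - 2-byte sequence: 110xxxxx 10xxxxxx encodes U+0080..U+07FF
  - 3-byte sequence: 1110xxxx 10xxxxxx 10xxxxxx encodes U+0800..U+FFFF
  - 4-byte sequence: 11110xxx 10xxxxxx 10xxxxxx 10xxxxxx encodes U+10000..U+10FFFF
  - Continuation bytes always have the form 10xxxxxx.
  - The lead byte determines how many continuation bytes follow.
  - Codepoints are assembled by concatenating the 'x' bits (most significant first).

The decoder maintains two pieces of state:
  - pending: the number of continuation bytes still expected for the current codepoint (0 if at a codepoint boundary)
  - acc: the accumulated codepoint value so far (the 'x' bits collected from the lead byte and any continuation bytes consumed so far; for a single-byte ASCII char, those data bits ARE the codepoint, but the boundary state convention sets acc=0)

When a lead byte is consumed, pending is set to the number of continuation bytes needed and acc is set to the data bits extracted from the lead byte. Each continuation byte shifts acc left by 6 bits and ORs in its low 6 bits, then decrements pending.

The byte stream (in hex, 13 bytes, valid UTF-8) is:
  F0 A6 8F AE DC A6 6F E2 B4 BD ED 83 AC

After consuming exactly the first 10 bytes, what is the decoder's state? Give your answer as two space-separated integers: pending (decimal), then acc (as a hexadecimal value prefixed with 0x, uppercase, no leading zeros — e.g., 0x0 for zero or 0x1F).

Byte[0]=F0: 4-byte lead. pending=3, acc=0x0
Byte[1]=A6: continuation. acc=(acc<<6)|0x26=0x26, pending=2
Byte[2]=8F: continuation. acc=(acc<<6)|0x0F=0x98F, pending=1
Byte[3]=AE: continuation. acc=(acc<<6)|0x2E=0x263EE, pending=0
Byte[4]=DC: 2-byte lead. pending=1, acc=0x1C
Byte[5]=A6: continuation. acc=(acc<<6)|0x26=0x726, pending=0
Byte[6]=6F: 1-byte. pending=0, acc=0x0
Byte[7]=E2: 3-byte lead. pending=2, acc=0x2
Byte[8]=B4: continuation. acc=(acc<<6)|0x34=0xB4, pending=1
Byte[9]=BD: continuation. acc=(acc<<6)|0x3D=0x2D3D, pending=0

Answer: 0 0x2D3D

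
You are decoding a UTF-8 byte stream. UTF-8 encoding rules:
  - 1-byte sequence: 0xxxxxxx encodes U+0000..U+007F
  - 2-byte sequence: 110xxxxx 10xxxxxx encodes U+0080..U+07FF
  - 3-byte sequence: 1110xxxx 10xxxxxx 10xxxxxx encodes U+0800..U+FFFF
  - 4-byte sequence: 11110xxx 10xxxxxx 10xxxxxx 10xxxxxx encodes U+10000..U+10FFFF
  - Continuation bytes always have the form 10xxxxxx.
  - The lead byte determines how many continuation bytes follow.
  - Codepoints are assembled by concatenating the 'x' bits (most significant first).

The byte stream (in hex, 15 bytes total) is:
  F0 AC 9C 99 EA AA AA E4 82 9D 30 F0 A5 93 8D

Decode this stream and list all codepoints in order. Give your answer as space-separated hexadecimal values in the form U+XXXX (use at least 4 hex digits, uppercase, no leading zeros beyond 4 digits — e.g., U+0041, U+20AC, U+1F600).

Answer: U+2C719 U+AAAA U+409D U+0030 U+254CD

Derivation:
Byte[0]=F0: 4-byte lead, need 3 cont bytes. acc=0x0
Byte[1]=AC: continuation. acc=(acc<<6)|0x2C=0x2C
Byte[2]=9C: continuation. acc=(acc<<6)|0x1C=0xB1C
Byte[3]=99: continuation. acc=(acc<<6)|0x19=0x2C719
Completed: cp=U+2C719 (starts at byte 0)
Byte[4]=EA: 3-byte lead, need 2 cont bytes. acc=0xA
Byte[5]=AA: continuation. acc=(acc<<6)|0x2A=0x2AA
Byte[6]=AA: continuation. acc=(acc<<6)|0x2A=0xAAAA
Completed: cp=U+AAAA (starts at byte 4)
Byte[7]=E4: 3-byte lead, need 2 cont bytes. acc=0x4
Byte[8]=82: continuation. acc=(acc<<6)|0x02=0x102
Byte[9]=9D: continuation. acc=(acc<<6)|0x1D=0x409D
Completed: cp=U+409D (starts at byte 7)
Byte[10]=30: 1-byte ASCII. cp=U+0030
Byte[11]=F0: 4-byte lead, need 3 cont bytes. acc=0x0
Byte[12]=A5: continuation. acc=(acc<<6)|0x25=0x25
Byte[13]=93: continuation. acc=(acc<<6)|0x13=0x953
Byte[14]=8D: continuation. acc=(acc<<6)|0x0D=0x254CD
Completed: cp=U+254CD (starts at byte 11)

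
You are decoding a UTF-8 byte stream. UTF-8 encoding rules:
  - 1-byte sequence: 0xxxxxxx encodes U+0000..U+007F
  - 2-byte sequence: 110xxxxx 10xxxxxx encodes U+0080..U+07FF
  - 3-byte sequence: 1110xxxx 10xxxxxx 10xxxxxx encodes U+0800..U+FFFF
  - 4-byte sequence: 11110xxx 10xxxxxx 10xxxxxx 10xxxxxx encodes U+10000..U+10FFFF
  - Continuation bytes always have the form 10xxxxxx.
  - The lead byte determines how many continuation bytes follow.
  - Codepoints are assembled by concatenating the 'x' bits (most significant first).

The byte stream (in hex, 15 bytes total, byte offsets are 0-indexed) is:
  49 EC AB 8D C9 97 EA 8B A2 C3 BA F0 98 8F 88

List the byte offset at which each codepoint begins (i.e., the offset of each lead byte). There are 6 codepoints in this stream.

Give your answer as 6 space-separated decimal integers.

Answer: 0 1 4 6 9 11

Derivation:
Byte[0]=49: 1-byte ASCII. cp=U+0049
Byte[1]=EC: 3-byte lead, need 2 cont bytes. acc=0xC
Byte[2]=AB: continuation. acc=(acc<<6)|0x2B=0x32B
Byte[3]=8D: continuation. acc=(acc<<6)|0x0D=0xCACD
Completed: cp=U+CACD (starts at byte 1)
Byte[4]=C9: 2-byte lead, need 1 cont bytes. acc=0x9
Byte[5]=97: continuation. acc=(acc<<6)|0x17=0x257
Completed: cp=U+0257 (starts at byte 4)
Byte[6]=EA: 3-byte lead, need 2 cont bytes. acc=0xA
Byte[7]=8B: continuation. acc=(acc<<6)|0x0B=0x28B
Byte[8]=A2: continuation. acc=(acc<<6)|0x22=0xA2E2
Completed: cp=U+A2E2 (starts at byte 6)
Byte[9]=C3: 2-byte lead, need 1 cont bytes. acc=0x3
Byte[10]=BA: continuation. acc=(acc<<6)|0x3A=0xFA
Completed: cp=U+00FA (starts at byte 9)
Byte[11]=F0: 4-byte lead, need 3 cont bytes. acc=0x0
Byte[12]=98: continuation. acc=(acc<<6)|0x18=0x18
Byte[13]=8F: continuation. acc=(acc<<6)|0x0F=0x60F
Byte[14]=88: continuation. acc=(acc<<6)|0x08=0x183C8
Completed: cp=U+183C8 (starts at byte 11)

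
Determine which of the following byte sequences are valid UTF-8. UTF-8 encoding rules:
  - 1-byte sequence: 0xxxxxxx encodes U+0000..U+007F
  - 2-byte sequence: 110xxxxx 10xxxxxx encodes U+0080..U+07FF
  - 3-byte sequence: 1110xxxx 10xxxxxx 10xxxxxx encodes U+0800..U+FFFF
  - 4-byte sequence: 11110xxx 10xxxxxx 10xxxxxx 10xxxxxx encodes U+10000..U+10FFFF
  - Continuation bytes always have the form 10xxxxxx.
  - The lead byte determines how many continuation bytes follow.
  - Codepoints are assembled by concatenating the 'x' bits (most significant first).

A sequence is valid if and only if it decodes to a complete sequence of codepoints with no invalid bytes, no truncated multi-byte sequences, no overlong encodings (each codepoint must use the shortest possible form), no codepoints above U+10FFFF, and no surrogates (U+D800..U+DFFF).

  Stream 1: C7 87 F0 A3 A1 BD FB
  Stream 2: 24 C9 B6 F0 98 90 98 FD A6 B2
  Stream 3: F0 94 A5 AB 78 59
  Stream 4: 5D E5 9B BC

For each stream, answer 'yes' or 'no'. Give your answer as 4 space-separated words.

Stream 1: error at byte offset 6. INVALID
Stream 2: error at byte offset 7. INVALID
Stream 3: decodes cleanly. VALID
Stream 4: decodes cleanly. VALID

Answer: no no yes yes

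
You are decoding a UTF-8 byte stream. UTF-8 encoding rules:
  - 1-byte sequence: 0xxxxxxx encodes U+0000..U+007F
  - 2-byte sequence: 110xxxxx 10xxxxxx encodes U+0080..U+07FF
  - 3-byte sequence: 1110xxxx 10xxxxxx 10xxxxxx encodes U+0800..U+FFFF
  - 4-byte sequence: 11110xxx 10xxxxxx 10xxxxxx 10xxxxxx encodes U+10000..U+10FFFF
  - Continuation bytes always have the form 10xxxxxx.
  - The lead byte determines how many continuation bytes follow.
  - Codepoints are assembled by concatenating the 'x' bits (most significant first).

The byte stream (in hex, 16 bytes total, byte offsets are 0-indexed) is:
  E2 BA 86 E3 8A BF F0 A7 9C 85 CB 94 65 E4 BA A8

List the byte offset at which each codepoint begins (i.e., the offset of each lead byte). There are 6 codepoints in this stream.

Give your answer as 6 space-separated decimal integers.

Answer: 0 3 6 10 12 13

Derivation:
Byte[0]=E2: 3-byte lead, need 2 cont bytes. acc=0x2
Byte[1]=BA: continuation. acc=(acc<<6)|0x3A=0xBA
Byte[2]=86: continuation. acc=(acc<<6)|0x06=0x2E86
Completed: cp=U+2E86 (starts at byte 0)
Byte[3]=E3: 3-byte lead, need 2 cont bytes. acc=0x3
Byte[4]=8A: continuation. acc=(acc<<6)|0x0A=0xCA
Byte[5]=BF: continuation. acc=(acc<<6)|0x3F=0x32BF
Completed: cp=U+32BF (starts at byte 3)
Byte[6]=F0: 4-byte lead, need 3 cont bytes. acc=0x0
Byte[7]=A7: continuation. acc=(acc<<6)|0x27=0x27
Byte[8]=9C: continuation. acc=(acc<<6)|0x1C=0x9DC
Byte[9]=85: continuation. acc=(acc<<6)|0x05=0x27705
Completed: cp=U+27705 (starts at byte 6)
Byte[10]=CB: 2-byte lead, need 1 cont bytes. acc=0xB
Byte[11]=94: continuation. acc=(acc<<6)|0x14=0x2D4
Completed: cp=U+02D4 (starts at byte 10)
Byte[12]=65: 1-byte ASCII. cp=U+0065
Byte[13]=E4: 3-byte lead, need 2 cont bytes. acc=0x4
Byte[14]=BA: continuation. acc=(acc<<6)|0x3A=0x13A
Byte[15]=A8: continuation. acc=(acc<<6)|0x28=0x4EA8
Completed: cp=U+4EA8 (starts at byte 13)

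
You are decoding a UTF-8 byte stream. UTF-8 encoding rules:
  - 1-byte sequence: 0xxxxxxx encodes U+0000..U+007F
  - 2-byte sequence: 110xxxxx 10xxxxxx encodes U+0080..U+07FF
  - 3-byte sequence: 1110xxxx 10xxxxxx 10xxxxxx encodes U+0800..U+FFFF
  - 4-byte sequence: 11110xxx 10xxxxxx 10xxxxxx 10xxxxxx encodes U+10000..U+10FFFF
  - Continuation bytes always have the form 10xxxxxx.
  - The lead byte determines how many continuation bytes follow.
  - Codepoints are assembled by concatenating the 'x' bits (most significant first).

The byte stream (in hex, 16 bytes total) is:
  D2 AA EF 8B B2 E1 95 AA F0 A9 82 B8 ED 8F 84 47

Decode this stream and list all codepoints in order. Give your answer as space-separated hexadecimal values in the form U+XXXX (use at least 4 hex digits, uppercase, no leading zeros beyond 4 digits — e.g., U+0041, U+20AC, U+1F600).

Byte[0]=D2: 2-byte lead, need 1 cont bytes. acc=0x12
Byte[1]=AA: continuation. acc=(acc<<6)|0x2A=0x4AA
Completed: cp=U+04AA (starts at byte 0)
Byte[2]=EF: 3-byte lead, need 2 cont bytes. acc=0xF
Byte[3]=8B: continuation. acc=(acc<<6)|0x0B=0x3CB
Byte[4]=B2: continuation. acc=(acc<<6)|0x32=0xF2F2
Completed: cp=U+F2F2 (starts at byte 2)
Byte[5]=E1: 3-byte lead, need 2 cont bytes. acc=0x1
Byte[6]=95: continuation. acc=(acc<<6)|0x15=0x55
Byte[7]=AA: continuation. acc=(acc<<6)|0x2A=0x156A
Completed: cp=U+156A (starts at byte 5)
Byte[8]=F0: 4-byte lead, need 3 cont bytes. acc=0x0
Byte[9]=A9: continuation. acc=(acc<<6)|0x29=0x29
Byte[10]=82: continuation. acc=(acc<<6)|0x02=0xA42
Byte[11]=B8: continuation. acc=(acc<<6)|0x38=0x290B8
Completed: cp=U+290B8 (starts at byte 8)
Byte[12]=ED: 3-byte lead, need 2 cont bytes. acc=0xD
Byte[13]=8F: continuation. acc=(acc<<6)|0x0F=0x34F
Byte[14]=84: continuation. acc=(acc<<6)|0x04=0xD3C4
Completed: cp=U+D3C4 (starts at byte 12)
Byte[15]=47: 1-byte ASCII. cp=U+0047

Answer: U+04AA U+F2F2 U+156A U+290B8 U+D3C4 U+0047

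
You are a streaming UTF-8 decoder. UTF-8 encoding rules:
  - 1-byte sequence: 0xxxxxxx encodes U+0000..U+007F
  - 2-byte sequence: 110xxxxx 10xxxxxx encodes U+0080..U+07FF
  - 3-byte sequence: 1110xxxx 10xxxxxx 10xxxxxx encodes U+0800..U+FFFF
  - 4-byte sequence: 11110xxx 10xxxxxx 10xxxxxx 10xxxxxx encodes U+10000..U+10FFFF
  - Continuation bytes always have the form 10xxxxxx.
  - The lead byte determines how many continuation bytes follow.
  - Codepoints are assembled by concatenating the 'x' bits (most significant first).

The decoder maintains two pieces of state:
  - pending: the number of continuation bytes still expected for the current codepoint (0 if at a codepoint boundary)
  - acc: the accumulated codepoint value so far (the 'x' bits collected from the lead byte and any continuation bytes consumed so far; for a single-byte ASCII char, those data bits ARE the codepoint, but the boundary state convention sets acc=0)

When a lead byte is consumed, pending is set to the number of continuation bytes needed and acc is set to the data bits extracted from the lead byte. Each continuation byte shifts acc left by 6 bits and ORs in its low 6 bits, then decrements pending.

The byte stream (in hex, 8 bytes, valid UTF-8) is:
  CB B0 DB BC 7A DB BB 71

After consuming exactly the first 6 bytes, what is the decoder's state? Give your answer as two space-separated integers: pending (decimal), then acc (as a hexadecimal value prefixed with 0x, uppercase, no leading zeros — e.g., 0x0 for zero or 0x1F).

Byte[0]=CB: 2-byte lead. pending=1, acc=0xB
Byte[1]=B0: continuation. acc=(acc<<6)|0x30=0x2F0, pending=0
Byte[2]=DB: 2-byte lead. pending=1, acc=0x1B
Byte[3]=BC: continuation. acc=(acc<<6)|0x3C=0x6FC, pending=0
Byte[4]=7A: 1-byte. pending=0, acc=0x0
Byte[5]=DB: 2-byte lead. pending=1, acc=0x1B

Answer: 1 0x1B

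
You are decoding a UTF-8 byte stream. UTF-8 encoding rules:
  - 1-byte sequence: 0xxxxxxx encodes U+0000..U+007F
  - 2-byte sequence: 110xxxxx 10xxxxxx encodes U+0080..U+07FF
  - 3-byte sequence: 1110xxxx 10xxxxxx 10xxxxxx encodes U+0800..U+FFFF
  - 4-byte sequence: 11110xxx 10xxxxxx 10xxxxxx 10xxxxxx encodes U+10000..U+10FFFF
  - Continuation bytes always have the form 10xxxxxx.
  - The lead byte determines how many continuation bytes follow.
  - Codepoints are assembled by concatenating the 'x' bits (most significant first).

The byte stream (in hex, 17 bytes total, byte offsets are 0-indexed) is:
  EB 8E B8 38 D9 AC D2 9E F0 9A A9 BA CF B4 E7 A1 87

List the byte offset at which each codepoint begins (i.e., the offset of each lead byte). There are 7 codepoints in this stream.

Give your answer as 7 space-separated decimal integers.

Byte[0]=EB: 3-byte lead, need 2 cont bytes. acc=0xB
Byte[1]=8E: continuation. acc=(acc<<6)|0x0E=0x2CE
Byte[2]=B8: continuation. acc=(acc<<6)|0x38=0xB3B8
Completed: cp=U+B3B8 (starts at byte 0)
Byte[3]=38: 1-byte ASCII. cp=U+0038
Byte[4]=D9: 2-byte lead, need 1 cont bytes. acc=0x19
Byte[5]=AC: continuation. acc=(acc<<6)|0x2C=0x66C
Completed: cp=U+066C (starts at byte 4)
Byte[6]=D2: 2-byte lead, need 1 cont bytes. acc=0x12
Byte[7]=9E: continuation. acc=(acc<<6)|0x1E=0x49E
Completed: cp=U+049E (starts at byte 6)
Byte[8]=F0: 4-byte lead, need 3 cont bytes. acc=0x0
Byte[9]=9A: continuation. acc=(acc<<6)|0x1A=0x1A
Byte[10]=A9: continuation. acc=(acc<<6)|0x29=0x6A9
Byte[11]=BA: continuation. acc=(acc<<6)|0x3A=0x1AA7A
Completed: cp=U+1AA7A (starts at byte 8)
Byte[12]=CF: 2-byte lead, need 1 cont bytes. acc=0xF
Byte[13]=B4: continuation. acc=(acc<<6)|0x34=0x3F4
Completed: cp=U+03F4 (starts at byte 12)
Byte[14]=E7: 3-byte lead, need 2 cont bytes. acc=0x7
Byte[15]=A1: continuation. acc=(acc<<6)|0x21=0x1E1
Byte[16]=87: continuation. acc=(acc<<6)|0x07=0x7847
Completed: cp=U+7847 (starts at byte 14)

Answer: 0 3 4 6 8 12 14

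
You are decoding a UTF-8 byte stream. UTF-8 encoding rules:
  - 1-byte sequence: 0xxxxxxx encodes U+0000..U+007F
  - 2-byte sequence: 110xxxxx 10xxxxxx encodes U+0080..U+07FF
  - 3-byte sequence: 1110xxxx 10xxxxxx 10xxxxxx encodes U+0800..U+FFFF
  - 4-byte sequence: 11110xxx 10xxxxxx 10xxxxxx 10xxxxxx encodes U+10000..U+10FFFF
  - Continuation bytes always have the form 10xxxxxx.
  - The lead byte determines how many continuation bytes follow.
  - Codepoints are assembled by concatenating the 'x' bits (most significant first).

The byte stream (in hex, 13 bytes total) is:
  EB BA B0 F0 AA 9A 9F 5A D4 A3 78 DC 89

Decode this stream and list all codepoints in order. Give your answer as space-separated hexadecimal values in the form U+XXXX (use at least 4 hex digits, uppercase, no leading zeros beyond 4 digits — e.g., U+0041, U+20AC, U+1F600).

Answer: U+BEB0 U+2A69F U+005A U+0523 U+0078 U+0709

Derivation:
Byte[0]=EB: 3-byte lead, need 2 cont bytes. acc=0xB
Byte[1]=BA: continuation. acc=(acc<<6)|0x3A=0x2FA
Byte[2]=B0: continuation. acc=(acc<<6)|0x30=0xBEB0
Completed: cp=U+BEB0 (starts at byte 0)
Byte[3]=F0: 4-byte lead, need 3 cont bytes. acc=0x0
Byte[4]=AA: continuation. acc=(acc<<6)|0x2A=0x2A
Byte[5]=9A: continuation. acc=(acc<<6)|0x1A=0xA9A
Byte[6]=9F: continuation. acc=(acc<<6)|0x1F=0x2A69F
Completed: cp=U+2A69F (starts at byte 3)
Byte[7]=5A: 1-byte ASCII. cp=U+005A
Byte[8]=D4: 2-byte lead, need 1 cont bytes. acc=0x14
Byte[9]=A3: continuation. acc=(acc<<6)|0x23=0x523
Completed: cp=U+0523 (starts at byte 8)
Byte[10]=78: 1-byte ASCII. cp=U+0078
Byte[11]=DC: 2-byte lead, need 1 cont bytes. acc=0x1C
Byte[12]=89: continuation. acc=(acc<<6)|0x09=0x709
Completed: cp=U+0709 (starts at byte 11)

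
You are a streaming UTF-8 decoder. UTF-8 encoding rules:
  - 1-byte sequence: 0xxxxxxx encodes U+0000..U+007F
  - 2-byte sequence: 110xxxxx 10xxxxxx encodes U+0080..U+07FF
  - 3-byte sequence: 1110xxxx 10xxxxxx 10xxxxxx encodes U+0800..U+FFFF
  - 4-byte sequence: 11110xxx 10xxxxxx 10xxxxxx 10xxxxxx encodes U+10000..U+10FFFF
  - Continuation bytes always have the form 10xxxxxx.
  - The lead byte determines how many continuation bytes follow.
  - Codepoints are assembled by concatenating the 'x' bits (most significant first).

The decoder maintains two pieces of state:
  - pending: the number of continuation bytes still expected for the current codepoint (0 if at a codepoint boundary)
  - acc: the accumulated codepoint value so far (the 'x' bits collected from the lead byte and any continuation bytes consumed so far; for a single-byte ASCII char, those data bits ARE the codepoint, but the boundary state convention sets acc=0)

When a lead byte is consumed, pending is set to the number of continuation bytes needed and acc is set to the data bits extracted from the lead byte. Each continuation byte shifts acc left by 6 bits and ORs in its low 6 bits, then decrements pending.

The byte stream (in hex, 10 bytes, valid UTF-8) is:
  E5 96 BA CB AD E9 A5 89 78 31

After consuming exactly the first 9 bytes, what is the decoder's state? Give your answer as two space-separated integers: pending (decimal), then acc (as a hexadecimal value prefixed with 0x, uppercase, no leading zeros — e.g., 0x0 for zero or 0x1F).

Answer: 0 0x0

Derivation:
Byte[0]=E5: 3-byte lead. pending=2, acc=0x5
Byte[1]=96: continuation. acc=(acc<<6)|0x16=0x156, pending=1
Byte[2]=BA: continuation. acc=(acc<<6)|0x3A=0x55BA, pending=0
Byte[3]=CB: 2-byte lead. pending=1, acc=0xB
Byte[4]=AD: continuation. acc=(acc<<6)|0x2D=0x2ED, pending=0
Byte[5]=E9: 3-byte lead. pending=2, acc=0x9
Byte[6]=A5: continuation. acc=(acc<<6)|0x25=0x265, pending=1
Byte[7]=89: continuation. acc=(acc<<6)|0x09=0x9949, pending=0
Byte[8]=78: 1-byte. pending=0, acc=0x0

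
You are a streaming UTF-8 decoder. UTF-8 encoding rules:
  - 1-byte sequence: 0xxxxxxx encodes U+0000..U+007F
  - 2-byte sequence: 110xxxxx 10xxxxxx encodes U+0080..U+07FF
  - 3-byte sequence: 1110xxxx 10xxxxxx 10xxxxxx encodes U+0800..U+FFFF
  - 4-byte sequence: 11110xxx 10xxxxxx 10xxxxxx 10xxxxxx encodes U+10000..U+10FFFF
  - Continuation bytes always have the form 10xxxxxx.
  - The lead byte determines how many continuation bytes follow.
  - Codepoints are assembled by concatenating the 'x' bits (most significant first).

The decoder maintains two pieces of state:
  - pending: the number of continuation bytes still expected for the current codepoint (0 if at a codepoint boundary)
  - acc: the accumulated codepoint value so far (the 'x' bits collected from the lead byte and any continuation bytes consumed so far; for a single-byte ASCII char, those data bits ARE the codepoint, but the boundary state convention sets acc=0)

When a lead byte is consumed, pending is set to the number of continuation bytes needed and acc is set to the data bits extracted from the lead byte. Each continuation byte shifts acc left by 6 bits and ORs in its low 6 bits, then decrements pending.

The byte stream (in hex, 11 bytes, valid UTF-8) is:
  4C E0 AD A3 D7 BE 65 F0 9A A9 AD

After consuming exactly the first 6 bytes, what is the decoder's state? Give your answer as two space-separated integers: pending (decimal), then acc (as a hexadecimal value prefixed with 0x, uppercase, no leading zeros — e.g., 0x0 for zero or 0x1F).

Answer: 0 0x5FE

Derivation:
Byte[0]=4C: 1-byte. pending=0, acc=0x0
Byte[1]=E0: 3-byte lead. pending=2, acc=0x0
Byte[2]=AD: continuation. acc=(acc<<6)|0x2D=0x2D, pending=1
Byte[3]=A3: continuation. acc=(acc<<6)|0x23=0xB63, pending=0
Byte[4]=D7: 2-byte lead. pending=1, acc=0x17
Byte[5]=BE: continuation. acc=(acc<<6)|0x3E=0x5FE, pending=0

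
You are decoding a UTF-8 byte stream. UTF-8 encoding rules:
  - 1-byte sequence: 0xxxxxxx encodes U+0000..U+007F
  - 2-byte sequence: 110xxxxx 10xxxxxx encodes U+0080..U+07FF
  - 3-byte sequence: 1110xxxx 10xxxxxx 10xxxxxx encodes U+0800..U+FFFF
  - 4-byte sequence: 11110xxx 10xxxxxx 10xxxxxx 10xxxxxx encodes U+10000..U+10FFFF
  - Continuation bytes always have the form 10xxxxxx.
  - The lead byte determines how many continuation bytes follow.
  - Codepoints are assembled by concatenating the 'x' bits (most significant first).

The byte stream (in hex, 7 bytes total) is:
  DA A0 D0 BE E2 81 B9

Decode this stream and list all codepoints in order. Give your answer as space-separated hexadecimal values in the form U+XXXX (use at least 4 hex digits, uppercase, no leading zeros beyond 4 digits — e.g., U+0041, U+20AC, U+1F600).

Byte[0]=DA: 2-byte lead, need 1 cont bytes. acc=0x1A
Byte[1]=A0: continuation. acc=(acc<<6)|0x20=0x6A0
Completed: cp=U+06A0 (starts at byte 0)
Byte[2]=D0: 2-byte lead, need 1 cont bytes. acc=0x10
Byte[3]=BE: continuation. acc=(acc<<6)|0x3E=0x43E
Completed: cp=U+043E (starts at byte 2)
Byte[4]=E2: 3-byte lead, need 2 cont bytes. acc=0x2
Byte[5]=81: continuation. acc=(acc<<6)|0x01=0x81
Byte[6]=B9: continuation. acc=(acc<<6)|0x39=0x2079
Completed: cp=U+2079 (starts at byte 4)

Answer: U+06A0 U+043E U+2079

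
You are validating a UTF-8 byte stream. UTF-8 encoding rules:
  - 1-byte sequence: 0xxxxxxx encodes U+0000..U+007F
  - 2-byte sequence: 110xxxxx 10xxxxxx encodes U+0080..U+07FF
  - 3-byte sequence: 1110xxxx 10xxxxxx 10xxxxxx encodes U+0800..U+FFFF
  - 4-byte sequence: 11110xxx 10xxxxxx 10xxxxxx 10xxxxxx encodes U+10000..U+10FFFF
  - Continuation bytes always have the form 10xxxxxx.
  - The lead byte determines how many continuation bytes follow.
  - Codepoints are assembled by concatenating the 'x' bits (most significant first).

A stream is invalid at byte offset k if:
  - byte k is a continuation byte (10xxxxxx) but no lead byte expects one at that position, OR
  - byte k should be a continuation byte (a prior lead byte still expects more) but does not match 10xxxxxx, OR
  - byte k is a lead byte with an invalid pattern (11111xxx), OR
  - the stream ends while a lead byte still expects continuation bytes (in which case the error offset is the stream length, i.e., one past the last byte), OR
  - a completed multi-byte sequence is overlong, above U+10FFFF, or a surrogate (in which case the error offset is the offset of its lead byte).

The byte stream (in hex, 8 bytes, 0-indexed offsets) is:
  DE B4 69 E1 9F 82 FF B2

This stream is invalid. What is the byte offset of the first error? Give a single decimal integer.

Answer: 6

Derivation:
Byte[0]=DE: 2-byte lead, need 1 cont bytes. acc=0x1E
Byte[1]=B4: continuation. acc=(acc<<6)|0x34=0x7B4
Completed: cp=U+07B4 (starts at byte 0)
Byte[2]=69: 1-byte ASCII. cp=U+0069
Byte[3]=E1: 3-byte lead, need 2 cont bytes. acc=0x1
Byte[4]=9F: continuation. acc=(acc<<6)|0x1F=0x5F
Byte[5]=82: continuation. acc=(acc<<6)|0x02=0x17C2
Completed: cp=U+17C2 (starts at byte 3)
Byte[6]=FF: INVALID lead byte (not 0xxx/110x/1110/11110)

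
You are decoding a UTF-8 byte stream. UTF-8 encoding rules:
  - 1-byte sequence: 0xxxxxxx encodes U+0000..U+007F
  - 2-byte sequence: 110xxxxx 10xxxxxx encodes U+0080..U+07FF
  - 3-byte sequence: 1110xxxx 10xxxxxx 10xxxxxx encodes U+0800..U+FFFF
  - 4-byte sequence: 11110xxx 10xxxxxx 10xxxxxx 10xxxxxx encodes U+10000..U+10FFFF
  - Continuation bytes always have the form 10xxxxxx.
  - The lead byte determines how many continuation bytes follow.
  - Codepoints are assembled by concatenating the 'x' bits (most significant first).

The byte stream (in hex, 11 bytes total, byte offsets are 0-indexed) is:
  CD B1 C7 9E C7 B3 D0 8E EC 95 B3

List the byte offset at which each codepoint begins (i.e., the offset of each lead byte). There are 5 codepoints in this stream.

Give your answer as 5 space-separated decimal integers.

Byte[0]=CD: 2-byte lead, need 1 cont bytes. acc=0xD
Byte[1]=B1: continuation. acc=(acc<<6)|0x31=0x371
Completed: cp=U+0371 (starts at byte 0)
Byte[2]=C7: 2-byte lead, need 1 cont bytes. acc=0x7
Byte[3]=9E: continuation. acc=(acc<<6)|0x1E=0x1DE
Completed: cp=U+01DE (starts at byte 2)
Byte[4]=C7: 2-byte lead, need 1 cont bytes. acc=0x7
Byte[5]=B3: continuation. acc=(acc<<6)|0x33=0x1F3
Completed: cp=U+01F3 (starts at byte 4)
Byte[6]=D0: 2-byte lead, need 1 cont bytes. acc=0x10
Byte[7]=8E: continuation. acc=(acc<<6)|0x0E=0x40E
Completed: cp=U+040E (starts at byte 6)
Byte[8]=EC: 3-byte lead, need 2 cont bytes. acc=0xC
Byte[9]=95: continuation. acc=(acc<<6)|0x15=0x315
Byte[10]=B3: continuation. acc=(acc<<6)|0x33=0xC573
Completed: cp=U+C573 (starts at byte 8)

Answer: 0 2 4 6 8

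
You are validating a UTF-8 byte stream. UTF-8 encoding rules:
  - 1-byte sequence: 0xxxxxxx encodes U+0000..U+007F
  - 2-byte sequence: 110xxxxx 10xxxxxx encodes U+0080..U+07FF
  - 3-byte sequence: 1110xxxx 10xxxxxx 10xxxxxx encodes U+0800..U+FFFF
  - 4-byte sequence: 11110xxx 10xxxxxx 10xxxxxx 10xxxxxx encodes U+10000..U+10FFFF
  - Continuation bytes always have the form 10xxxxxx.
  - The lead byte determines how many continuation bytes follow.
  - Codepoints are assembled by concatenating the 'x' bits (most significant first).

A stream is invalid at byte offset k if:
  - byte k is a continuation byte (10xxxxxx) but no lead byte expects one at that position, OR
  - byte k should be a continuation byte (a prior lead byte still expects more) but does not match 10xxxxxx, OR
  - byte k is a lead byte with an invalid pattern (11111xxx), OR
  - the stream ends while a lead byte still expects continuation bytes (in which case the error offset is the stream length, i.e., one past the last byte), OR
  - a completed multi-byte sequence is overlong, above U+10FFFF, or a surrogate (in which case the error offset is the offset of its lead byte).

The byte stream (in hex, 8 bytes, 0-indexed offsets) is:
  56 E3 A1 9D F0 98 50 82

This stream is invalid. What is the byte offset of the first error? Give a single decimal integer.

Byte[0]=56: 1-byte ASCII. cp=U+0056
Byte[1]=E3: 3-byte lead, need 2 cont bytes. acc=0x3
Byte[2]=A1: continuation. acc=(acc<<6)|0x21=0xE1
Byte[3]=9D: continuation. acc=(acc<<6)|0x1D=0x385D
Completed: cp=U+385D (starts at byte 1)
Byte[4]=F0: 4-byte lead, need 3 cont bytes. acc=0x0
Byte[5]=98: continuation. acc=(acc<<6)|0x18=0x18
Byte[6]=50: expected 10xxxxxx continuation. INVALID

Answer: 6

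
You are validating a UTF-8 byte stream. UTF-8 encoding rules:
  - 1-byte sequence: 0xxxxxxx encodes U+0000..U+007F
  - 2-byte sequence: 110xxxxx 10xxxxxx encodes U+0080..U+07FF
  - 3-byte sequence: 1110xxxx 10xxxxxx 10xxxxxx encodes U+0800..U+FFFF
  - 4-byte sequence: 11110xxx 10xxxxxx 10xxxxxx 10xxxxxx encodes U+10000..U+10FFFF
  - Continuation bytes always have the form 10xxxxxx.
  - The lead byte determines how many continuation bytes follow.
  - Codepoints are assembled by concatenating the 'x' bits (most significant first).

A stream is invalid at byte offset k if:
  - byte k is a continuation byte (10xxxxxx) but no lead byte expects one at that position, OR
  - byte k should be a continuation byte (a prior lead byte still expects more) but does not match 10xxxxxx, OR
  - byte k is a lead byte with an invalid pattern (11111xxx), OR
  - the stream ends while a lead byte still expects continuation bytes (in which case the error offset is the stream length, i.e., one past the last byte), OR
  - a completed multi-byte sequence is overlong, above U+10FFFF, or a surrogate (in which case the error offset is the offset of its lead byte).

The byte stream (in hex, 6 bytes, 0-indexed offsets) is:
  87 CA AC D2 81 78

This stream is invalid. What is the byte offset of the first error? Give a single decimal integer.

Answer: 0

Derivation:
Byte[0]=87: INVALID lead byte (not 0xxx/110x/1110/11110)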